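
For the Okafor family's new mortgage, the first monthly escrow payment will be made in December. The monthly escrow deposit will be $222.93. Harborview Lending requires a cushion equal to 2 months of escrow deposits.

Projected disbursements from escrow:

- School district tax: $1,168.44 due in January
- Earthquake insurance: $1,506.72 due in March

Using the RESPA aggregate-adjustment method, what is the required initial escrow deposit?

$2,229.30

Cushion = 2 × $222.93 = $445.86
Trial balance (start $0, +$222.93 each month, − disbursements):
  Dec: +$222.93 → $222.93
  Jan: +$222.93 − $1,168.44 → -$722.58
  Feb: +$222.93 → -$499.65
  Mar: +$222.93 − $1,506.72 → -$1,783.44
  Apr: +$222.93 → -$1,560.51
  May: +$222.93 → -$1,337.58
  Jun: +$222.93 → -$1,114.65
  Jul: +$222.93 → -$891.72
  Aug: +$222.93 → -$668.79
  Sep: +$222.93 → -$445.86
  Oct: +$222.93 → -$222.93
  Nov: +$222.93 → $0.00
Lowest trial balance = -$1,783.44 (Mar)
Initial deposit = cushion − low point = $445.86 − (-$1,783.44) = $2,229.30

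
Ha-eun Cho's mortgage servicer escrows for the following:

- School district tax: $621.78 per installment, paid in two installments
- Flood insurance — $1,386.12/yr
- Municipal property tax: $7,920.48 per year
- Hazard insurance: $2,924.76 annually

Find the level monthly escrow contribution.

School district tax: $621.78 × 2 = $1,243.56 per year
Flood insurance: $1,386.12 per year
Municipal property tax: $7,920.48 per year
Hazard insurance: $2,924.76 per year
Annual escrow total = $1,243.56 + $1,386.12 + $7,920.48 + $2,924.76 = $13,474.92
Monthly = $13,474.92 / 12 = $1,122.91

$1,122.91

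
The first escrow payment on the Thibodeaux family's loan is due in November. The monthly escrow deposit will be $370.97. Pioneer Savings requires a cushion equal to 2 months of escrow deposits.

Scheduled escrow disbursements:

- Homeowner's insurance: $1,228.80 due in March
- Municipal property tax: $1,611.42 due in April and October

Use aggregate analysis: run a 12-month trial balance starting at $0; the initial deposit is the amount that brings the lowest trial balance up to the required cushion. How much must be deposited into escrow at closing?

Cushion = 2 × $370.97 = $741.94
Trial balance (start $0, +$370.97 each month, − disbursements):
  Nov: +$370.97 → $370.97
  Dec: +$370.97 → $741.94
  Jan: +$370.97 → $1,112.91
  Feb: +$370.97 → $1,483.88
  Mar: +$370.97 − $1,228.80 → $626.05
  Apr: +$370.97 − $1,611.42 → -$614.40
  May: +$370.97 → -$243.43
  Jun: +$370.97 → $127.54
  Jul: +$370.97 → $498.51
  Aug: +$370.97 → $869.48
  Sep: +$370.97 → $1,240.45
  Oct: +$370.97 − $1,611.42 → $0.00
Lowest trial balance = -$614.40 (Apr)
Initial deposit = cushion − low point = $741.94 − (-$614.40) = $1,356.34

$1,356.34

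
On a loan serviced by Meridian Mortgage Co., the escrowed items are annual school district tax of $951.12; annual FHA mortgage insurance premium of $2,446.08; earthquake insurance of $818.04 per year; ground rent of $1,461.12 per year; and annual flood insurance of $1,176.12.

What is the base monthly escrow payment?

$571.04

School district tax — $951.12/yr
FHA mortgage insurance premium — $2,446.08/yr
Earthquake insurance — $818.04/yr
Ground rent — $1,461.12/yr
Flood insurance — $1,176.12/yr
Total per year = $951.12 + $2,446.08 + $818.04 + $1,461.12 + $1,176.12 = $6,852.48
Per month = $6,852.48 ÷ 12 = $571.04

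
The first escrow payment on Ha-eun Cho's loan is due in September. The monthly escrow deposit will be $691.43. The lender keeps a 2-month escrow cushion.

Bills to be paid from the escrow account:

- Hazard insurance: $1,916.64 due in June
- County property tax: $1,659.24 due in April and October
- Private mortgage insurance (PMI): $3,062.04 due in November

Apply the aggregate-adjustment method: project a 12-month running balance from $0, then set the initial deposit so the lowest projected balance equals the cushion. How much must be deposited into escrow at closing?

Cushion = 2 × $691.43 = $1,382.86
Trial balance (start $0, +$691.43 each month, − disbursements):
  Sep: +$691.43 → $691.43
  Oct: +$691.43 − $1,659.24 → -$276.38
  Nov: +$691.43 − $3,062.04 → -$2,646.99
  Dec: +$691.43 → -$1,955.56
  Jan: +$691.43 → -$1,264.13
  Feb: +$691.43 → -$572.70
  Mar: +$691.43 → $118.73
  Apr: +$691.43 − $1,659.24 → -$849.08
  May: +$691.43 → -$157.65
  Jun: +$691.43 − $1,916.64 → -$1,382.86
  Jul: +$691.43 → -$691.43
  Aug: +$691.43 → $0.00
Lowest trial balance = -$2,646.99 (Nov)
Initial deposit = cushion − low point = $1,382.86 − (-$2,646.99) = $4,029.85

$4,029.85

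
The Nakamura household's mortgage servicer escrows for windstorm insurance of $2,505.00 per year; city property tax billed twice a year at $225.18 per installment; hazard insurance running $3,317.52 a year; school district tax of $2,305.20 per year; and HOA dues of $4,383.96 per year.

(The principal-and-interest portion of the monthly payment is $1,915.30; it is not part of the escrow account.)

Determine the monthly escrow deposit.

Windstorm insurance: $2,505.00 annually
City property tax: $225.18 × 2 = $450.36 annually
Hazard insurance: $3,317.52 annually
School district tax: $2,305.20 annually
HOA dues: $4,383.96 annually
Annual escrow total = $2,505.00 + $450.36 + $3,317.52 + $2,305.20 + $4,383.96 = $12,962.04
Monthly escrow = $12,962.04 ÷ 12 = $1,080.17

$1,080.17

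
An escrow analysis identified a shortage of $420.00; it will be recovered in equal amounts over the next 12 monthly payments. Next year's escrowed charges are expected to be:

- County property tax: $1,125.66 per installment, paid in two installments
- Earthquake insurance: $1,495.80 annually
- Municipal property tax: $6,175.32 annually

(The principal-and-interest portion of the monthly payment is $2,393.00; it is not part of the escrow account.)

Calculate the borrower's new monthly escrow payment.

$861.87

County property tax — $1,125.66 × 2 = $2,251.32 annually
Earthquake insurance — $1,495.80 annually
Municipal property tax — $6,175.32 annually
Total per year = $2,251.32 + $1,495.80 + $6,175.32 = $9,922.44
Per month = $9,922.44 / 12 = $826.87
Shortage per month = $420.00 ÷ 12 = $35.00
New monthly escrow = $826.87 + $35.00 = $861.87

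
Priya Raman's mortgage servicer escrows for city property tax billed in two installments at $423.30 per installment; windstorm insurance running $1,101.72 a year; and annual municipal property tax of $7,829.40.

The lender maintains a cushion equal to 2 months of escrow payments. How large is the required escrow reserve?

$1,629.62

City property tax — $423.30 × 2 = $846.60 per year
Windstorm insurance — $1,101.72 per year
Municipal property tax — $7,829.40 per year
Total per year = $9,777.72
Per month = $9,777.72 ÷ 12 = $814.81
Cushion = 2 × $814.81 = $1,629.62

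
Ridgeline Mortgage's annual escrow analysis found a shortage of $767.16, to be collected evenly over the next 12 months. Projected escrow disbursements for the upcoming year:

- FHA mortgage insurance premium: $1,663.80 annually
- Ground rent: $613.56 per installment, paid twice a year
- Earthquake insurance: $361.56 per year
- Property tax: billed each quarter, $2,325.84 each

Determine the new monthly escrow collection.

FHA mortgage insurance premium — $1,663.80 annually
Ground rent — $613.56 × 2 = $1,227.12 annually
Earthquake insurance — $361.56 annually
Property tax — $2,325.84 × 4 = $9,303.36 annually
Combined annual = $1,663.80 + $1,227.12 + $361.56 + $9,303.36 = $12,555.84
Monthly = $12,555.84 / 12 = $1,046.32
Shortage per month = $767.16 ÷ 12 = $63.93
Adjusted monthly = $1,046.32 + $63.93 = $1,110.25

$1,110.25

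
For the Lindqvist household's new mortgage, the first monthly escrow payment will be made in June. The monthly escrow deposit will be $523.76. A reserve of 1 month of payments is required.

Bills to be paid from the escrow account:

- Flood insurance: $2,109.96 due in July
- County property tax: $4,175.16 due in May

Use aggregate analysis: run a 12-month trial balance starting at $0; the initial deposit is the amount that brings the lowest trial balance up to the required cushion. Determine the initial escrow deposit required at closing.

$1,586.20

Cushion = 1 × $523.76 = $523.76
Trial balance (start $0, +$523.76 each month, − disbursements):
  Jun: +$523.76 → $523.76
  Jul: +$523.76 − $2,109.96 → -$1,062.44
  Aug: +$523.76 → -$538.68
  Sep: +$523.76 → -$14.92
  Oct: +$523.76 → $508.84
  Nov: +$523.76 → $1,032.60
  Dec: +$523.76 → $1,556.36
  Jan: +$523.76 → $2,080.12
  Feb: +$523.76 → $2,603.88
  Mar: +$523.76 → $3,127.64
  Apr: +$523.76 → $3,651.40
  May: +$523.76 − $4,175.16 → $0.00
Lowest trial balance = -$1,062.44 (Jul)
Initial deposit = cushion − low point = $523.76 − (-$1,062.44) = $1,586.20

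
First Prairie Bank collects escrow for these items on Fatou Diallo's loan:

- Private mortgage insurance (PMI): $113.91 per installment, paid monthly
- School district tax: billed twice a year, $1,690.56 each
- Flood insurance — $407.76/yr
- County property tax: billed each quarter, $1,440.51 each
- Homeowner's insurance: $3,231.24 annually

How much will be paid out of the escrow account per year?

$14,149.08

Private mortgage insurance (PMI) — $113.91 × 12 = $1,366.92/yr
School district tax — $1,690.56 × 2 = $3,381.12/yr
Flood insurance — $407.76/yr
County property tax — $1,440.51 × 4 = $5,762.04/yr
Homeowner's insurance — $3,231.24/yr
Combined annual = $1,366.92 + $3,381.12 + $407.76 + $5,762.04 + $3,231.24 = $14,149.08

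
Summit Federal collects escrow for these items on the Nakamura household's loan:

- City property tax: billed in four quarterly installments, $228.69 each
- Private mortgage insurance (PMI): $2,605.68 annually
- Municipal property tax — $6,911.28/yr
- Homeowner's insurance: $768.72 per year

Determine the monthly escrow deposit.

$933.37

City property tax — $228.69 × 4 = $914.76
Private mortgage insurance (PMI) — $2,605.68
Municipal property tax — $6,911.28
Homeowner's insurance — $768.72
Total per year = $914.76 + $2,605.68 + $6,911.28 + $768.72 = $11,200.44
Per month = $11,200.44 ÷ 12 = $933.37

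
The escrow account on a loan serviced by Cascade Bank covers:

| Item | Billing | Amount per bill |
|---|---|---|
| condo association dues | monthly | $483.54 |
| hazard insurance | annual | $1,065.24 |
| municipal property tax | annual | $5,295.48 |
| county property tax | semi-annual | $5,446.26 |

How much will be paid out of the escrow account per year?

Condo association dues: $483.54 × 12 = $5,802.48/yr
Hazard insurance: $1,065.24/yr
Municipal property tax: $5,295.48/yr
County property tax: $5,446.26 × 2 = $10,892.52/yr
Total per year = $5,802.48 + $1,065.24 + $5,295.48 + $10,892.52 = $23,055.72

$23,055.72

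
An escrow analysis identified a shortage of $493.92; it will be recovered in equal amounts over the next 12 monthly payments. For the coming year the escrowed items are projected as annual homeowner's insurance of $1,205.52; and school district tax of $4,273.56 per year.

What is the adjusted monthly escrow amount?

$497.75

Homeowner's insurance: $1,205.52 annually
School district tax: $4,273.56 annually
Combined annual = $1,205.52 + $4,273.56 = $5,479.08
Monthly = $5,479.08 / 12 = $456.59
Monthly shortage recovery: $493.92 ÷ 12 = $41.16
Adjusted monthly = $456.59 + $41.16 = $497.75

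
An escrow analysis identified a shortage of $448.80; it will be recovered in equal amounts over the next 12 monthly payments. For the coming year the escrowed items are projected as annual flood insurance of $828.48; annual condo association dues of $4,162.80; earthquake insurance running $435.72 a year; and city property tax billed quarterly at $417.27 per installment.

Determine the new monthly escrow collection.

Flood insurance: $828.48
Condo association dues: $4,162.80
Earthquake insurance: $435.72
City property tax: $417.27 × 4 = $1,669.08
Annual escrow total = $7,096.08
Per month = $7,096.08 ÷ 12 = $591.34
Monthly shortage recovery: $448.80 / 12 = $37.40
Adjusted monthly = $591.34 + $37.40 = $628.74

$628.74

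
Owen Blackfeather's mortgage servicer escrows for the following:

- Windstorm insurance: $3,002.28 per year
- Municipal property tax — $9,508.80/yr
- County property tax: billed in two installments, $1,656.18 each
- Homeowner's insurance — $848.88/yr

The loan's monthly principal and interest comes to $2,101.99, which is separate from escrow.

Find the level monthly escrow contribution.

$1,389.36

Windstorm insurance — $3,002.28 annually
Municipal property tax — $9,508.80 annually
County property tax — $1,656.18 × 2 = $3,312.36 annually
Homeowner's insurance — $848.88 annually
Total annual escrow = $16,672.32
Monthly = $16,672.32 / 12 = $1,389.36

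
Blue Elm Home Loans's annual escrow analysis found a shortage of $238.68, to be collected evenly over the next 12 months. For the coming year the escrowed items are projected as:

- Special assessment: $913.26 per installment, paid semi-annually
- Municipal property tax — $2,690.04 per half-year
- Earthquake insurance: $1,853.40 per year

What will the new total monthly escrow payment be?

$774.89

Special assessment — $913.26 × 2 = $1,826.52 per year
Municipal property tax — $2,690.04 × 2 = $5,380.08 per year
Earthquake insurance — $1,853.40 per year
Yearly total = $1,826.52 + $5,380.08 + $1,853.40 = $9,060.00
Monthly escrow = $9,060.00 / 12 = $755.00
Monthly shortage recovery: $238.68 ÷ 12 = $19.89
New monthly escrow = $755.00 + $19.89 = $774.89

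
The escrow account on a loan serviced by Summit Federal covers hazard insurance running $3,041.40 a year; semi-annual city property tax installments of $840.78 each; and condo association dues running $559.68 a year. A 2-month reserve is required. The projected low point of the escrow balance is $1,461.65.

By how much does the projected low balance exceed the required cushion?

$581.21

Hazard insurance — $3,041.40/yr
City property tax — $840.78 × 2 = $1,681.56/yr
Condo association dues — $559.68/yr
Total annual escrow = $5,282.64
Monthly escrow = $5,282.64 / 12 = $440.22
Required cushion = 2 × $440.22 = $880.44
Excess over cushion: $1,461.65 − $880.44 = $581.21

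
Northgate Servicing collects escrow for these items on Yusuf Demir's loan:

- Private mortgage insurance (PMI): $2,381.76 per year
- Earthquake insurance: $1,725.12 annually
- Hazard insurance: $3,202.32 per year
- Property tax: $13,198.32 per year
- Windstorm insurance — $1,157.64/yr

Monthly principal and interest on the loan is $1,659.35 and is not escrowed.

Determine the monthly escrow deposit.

Private mortgage insurance (PMI) — $2,381.76/yr
Earthquake insurance — $1,725.12/yr
Hazard insurance — $3,202.32/yr
Property tax — $13,198.32/yr
Windstorm insurance — $1,157.64/yr
Annual escrow total = $21,665.16
Base monthly escrow = $21,665.16 / 12 = $1,805.43

$1,805.43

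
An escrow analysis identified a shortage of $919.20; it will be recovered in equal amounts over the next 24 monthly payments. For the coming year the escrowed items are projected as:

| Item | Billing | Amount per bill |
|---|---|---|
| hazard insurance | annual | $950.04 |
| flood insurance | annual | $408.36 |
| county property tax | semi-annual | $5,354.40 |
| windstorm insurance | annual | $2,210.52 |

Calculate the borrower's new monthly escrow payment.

$1,228.11

Hazard insurance: $950.04
Flood insurance: $408.36
County property tax: $5,354.40 × 2 = $10,708.80
Windstorm insurance: $2,210.52
Total per year = $14,277.72
Monthly escrow = $14,277.72 ÷ 12 = $1,189.81
Monthly shortage recovery: $919.20 ÷ 24 = $38.30
New monthly escrow = $1,189.81 + $38.30 = $1,228.11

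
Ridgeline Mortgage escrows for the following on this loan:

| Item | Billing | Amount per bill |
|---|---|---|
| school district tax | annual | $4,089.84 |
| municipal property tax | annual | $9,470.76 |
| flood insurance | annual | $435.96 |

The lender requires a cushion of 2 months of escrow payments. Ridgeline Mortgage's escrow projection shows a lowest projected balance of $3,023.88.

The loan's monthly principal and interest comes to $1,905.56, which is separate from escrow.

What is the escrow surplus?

School district tax — $4,089.84
Municipal property tax — $9,470.76
Flood insurance — $435.96
Combined annual = $4,089.84 + $9,470.76 + $435.96 = $13,996.56
Monthly = $13,996.56 ÷ 12 = $1,166.38
Required reserve = 2 × $1,166.38 = $2,332.76
Surplus = $3,023.88 − $2,332.76 = $691.12

$691.12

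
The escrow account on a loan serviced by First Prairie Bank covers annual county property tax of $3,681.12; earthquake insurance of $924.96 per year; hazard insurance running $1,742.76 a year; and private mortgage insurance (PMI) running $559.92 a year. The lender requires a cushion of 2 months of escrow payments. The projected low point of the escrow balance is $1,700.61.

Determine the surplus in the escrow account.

County property tax = $3,681.12
Earthquake insurance = $924.96
Hazard insurance = $1,742.76
Private mortgage insurance (PMI) = $559.92
Yearly total = $6,908.76
Base monthly escrow = $6,908.76 / 12 = $575.73
Required reserve = 2 × $575.73 = $1,151.46
Surplus = $1,700.61 − $1,151.46 = $549.15

$549.15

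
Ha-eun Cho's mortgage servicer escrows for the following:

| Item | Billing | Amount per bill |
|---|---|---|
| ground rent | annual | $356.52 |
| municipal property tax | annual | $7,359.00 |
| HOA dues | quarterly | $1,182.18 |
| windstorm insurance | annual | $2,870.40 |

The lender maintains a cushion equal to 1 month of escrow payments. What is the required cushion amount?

Ground rent = $356.52 annually
Municipal property tax = $7,359.00 annually
HOA dues = $1,182.18 × 4 = $4,728.72 annually
Windstorm insurance = $2,870.40 annually
Yearly total = $356.52 + $7,359.00 + $4,728.72 + $2,870.40 = $15,314.64
Monthly escrow = $15,314.64 ÷ 12 = $1,276.22
Required cushion = 1 × $1,276.22 = $1,276.22

$1,276.22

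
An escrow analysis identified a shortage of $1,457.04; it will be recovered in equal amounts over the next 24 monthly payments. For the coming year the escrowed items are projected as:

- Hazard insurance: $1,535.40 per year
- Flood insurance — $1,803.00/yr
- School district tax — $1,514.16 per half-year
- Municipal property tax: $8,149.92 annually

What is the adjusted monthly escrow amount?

$1,270.43

Hazard insurance: $1,535.40
Flood insurance: $1,803.00
School district tax: $1,514.16 × 2 = $3,028.32
Municipal property tax: $8,149.92
Yearly total = $14,516.64
Base monthly escrow = $14,516.64 ÷ 12 = $1,209.72
Shortage spread = $1,457.04 ÷ 24 = $60.71/mo
New monthly escrow = $1,209.72 + $60.71 = $1,270.43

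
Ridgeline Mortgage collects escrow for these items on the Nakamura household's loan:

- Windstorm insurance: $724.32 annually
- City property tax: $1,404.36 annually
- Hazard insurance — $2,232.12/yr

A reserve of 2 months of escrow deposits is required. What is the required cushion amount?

$726.80

Windstorm insurance: $724.32/yr
City property tax: $1,404.36/yr
Hazard insurance: $2,232.12/yr
Total annual escrow = $724.32 + $1,404.36 + $2,232.12 = $4,360.80
Per month = $4,360.80 ÷ 12 = $363.40
Reserve = 2 × $363.40 = $726.80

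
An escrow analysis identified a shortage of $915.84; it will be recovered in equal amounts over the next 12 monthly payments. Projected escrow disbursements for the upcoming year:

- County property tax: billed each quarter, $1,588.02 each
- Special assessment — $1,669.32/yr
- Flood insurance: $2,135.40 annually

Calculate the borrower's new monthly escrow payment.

$922.72

County property tax = $1,588.02 × 4 = $6,352.08 annually
Special assessment = $1,669.32 annually
Flood insurance = $2,135.40 annually
Annual escrow total = $6,352.08 + $1,669.32 + $2,135.40 = $10,156.80
Base monthly escrow = $10,156.80 ÷ 12 = $846.40
Shortage per month = $915.84 / 12 = $76.32
Adjusted monthly = $846.40 + $76.32 = $922.72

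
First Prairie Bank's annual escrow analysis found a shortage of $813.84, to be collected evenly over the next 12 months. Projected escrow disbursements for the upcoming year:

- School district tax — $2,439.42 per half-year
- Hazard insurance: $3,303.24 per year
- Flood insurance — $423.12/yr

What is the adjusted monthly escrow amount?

$784.92

School district tax = $2,439.42 × 2 = $4,878.84
Hazard insurance = $3,303.24
Flood insurance = $423.12
Annual escrow total = $8,605.20
Per month = $8,605.20 / 12 = $717.10
Shortage per month = $813.84 ÷ 12 = $67.82
Adjusted monthly = $717.10 + $67.82 = $784.92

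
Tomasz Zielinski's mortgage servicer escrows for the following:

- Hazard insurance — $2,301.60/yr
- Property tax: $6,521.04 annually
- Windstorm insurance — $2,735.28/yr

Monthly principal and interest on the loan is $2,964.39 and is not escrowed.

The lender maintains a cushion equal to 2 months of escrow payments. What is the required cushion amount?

Hazard insurance: $2,301.60/yr
Property tax: $6,521.04/yr
Windstorm insurance: $2,735.28/yr
Total per year = $2,301.60 + $6,521.04 + $2,735.28 = $11,557.92
Monthly = $11,557.92 ÷ 12 = $963.16
Required cushion = 2 × $963.16 = $1,926.32

$1,926.32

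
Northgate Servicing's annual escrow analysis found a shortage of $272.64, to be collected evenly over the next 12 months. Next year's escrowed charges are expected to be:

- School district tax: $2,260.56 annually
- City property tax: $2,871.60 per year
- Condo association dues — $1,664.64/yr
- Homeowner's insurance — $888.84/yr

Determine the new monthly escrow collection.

School district tax = $2,260.56/yr
City property tax = $2,871.60/yr
Condo association dues = $1,664.64/yr
Homeowner's insurance = $888.84/yr
Yearly total = $7,685.64
Per month = $7,685.64 ÷ 12 = $640.47
Shortage per month = $272.64 / 12 = $22.72
New monthly escrow = $640.47 + $22.72 = $663.19

$663.19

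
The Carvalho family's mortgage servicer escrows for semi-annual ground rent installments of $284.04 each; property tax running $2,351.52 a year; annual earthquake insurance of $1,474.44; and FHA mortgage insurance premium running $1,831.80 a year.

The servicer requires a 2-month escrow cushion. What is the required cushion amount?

$1,037.64

Ground rent = $284.04 × 2 = $568.08/yr
Property tax = $2,351.52/yr
Earthquake insurance = $1,474.44/yr
FHA mortgage insurance premium = $1,831.80/yr
Annual escrow total = $568.08 + $2,351.52 + $1,474.44 + $1,831.80 = $6,225.84
Base monthly escrow = $6,225.84 ÷ 12 = $518.82
Required cushion = 2 × $518.82 = $1,037.64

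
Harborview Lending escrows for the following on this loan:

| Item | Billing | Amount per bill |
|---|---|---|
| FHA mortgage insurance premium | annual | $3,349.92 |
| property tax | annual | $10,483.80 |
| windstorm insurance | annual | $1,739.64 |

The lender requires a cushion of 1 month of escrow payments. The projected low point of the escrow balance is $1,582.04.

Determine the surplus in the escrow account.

$284.26

FHA mortgage insurance premium: $3,349.92
Property tax: $10,483.80
Windstorm insurance: $1,739.64
Total annual escrow = $3,349.92 + $10,483.80 + $1,739.64 = $15,573.36
Monthly = $15,573.36 ÷ 12 = $1,297.78
Required cushion = 1 × $1,297.78 = $1,297.78
Excess over cushion: $1,582.04 − $1,297.78 = $284.26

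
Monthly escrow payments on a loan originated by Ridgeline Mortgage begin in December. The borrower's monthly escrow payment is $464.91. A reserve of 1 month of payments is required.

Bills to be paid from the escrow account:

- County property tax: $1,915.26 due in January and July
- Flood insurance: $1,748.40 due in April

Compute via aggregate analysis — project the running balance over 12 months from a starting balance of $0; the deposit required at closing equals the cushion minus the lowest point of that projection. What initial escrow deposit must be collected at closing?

$2,324.55

Cushion = 1 × $464.91 = $464.91
Trial balance (start $0, +$464.91 each month, − disbursements):
  Dec: +$464.91 → $464.91
  Jan: +$464.91 − $1,915.26 → -$985.44
  Feb: +$464.91 → -$520.53
  Mar: +$464.91 → -$55.62
  Apr: +$464.91 − $1,748.40 → -$1,339.11
  May: +$464.91 → -$874.20
  Jun: +$464.91 → -$409.29
  Jul: +$464.91 − $1,915.26 → -$1,859.64
  Aug: +$464.91 → -$1,394.73
  Sep: +$464.91 → -$929.82
  Oct: +$464.91 → -$464.91
  Nov: +$464.91 → $0.00
Lowest trial balance = -$1,859.64 (Jul)
Initial deposit = cushion − low point = $464.91 − (-$1,859.64) = $2,324.55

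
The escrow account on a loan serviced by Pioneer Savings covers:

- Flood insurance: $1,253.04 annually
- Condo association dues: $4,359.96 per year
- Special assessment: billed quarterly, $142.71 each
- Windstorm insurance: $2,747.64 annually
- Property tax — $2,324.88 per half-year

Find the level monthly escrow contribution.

$1,131.77

Flood insurance: $1,253.04
Condo association dues: $4,359.96
Special assessment: $142.71 × 4 = $570.84
Windstorm insurance: $2,747.64
Property tax: $2,324.88 × 2 = $4,649.76
Total per year = $1,253.04 + $4,359.96 + $570.84 + $2,747.64 + $4,649.76 = $13,581.24
Monthly = $13,581.24 ÷ 12 = $1,131.77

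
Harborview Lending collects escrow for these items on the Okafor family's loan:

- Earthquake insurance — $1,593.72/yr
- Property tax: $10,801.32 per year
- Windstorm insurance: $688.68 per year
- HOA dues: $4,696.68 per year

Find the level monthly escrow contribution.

Earthquake insurance = $1,593.72/yr
Property tax = $10,801.32/yr
Windstorm insurance = $688.68/yr
HOA dues = $4,696.68/yr
Total per year = $1,593.72 + $10,801.32 + $688.68 + $4,696.68 = $17,780.40
Base monthly escrow = $17,780.40 / 12 = $1,481.70

$1,481.70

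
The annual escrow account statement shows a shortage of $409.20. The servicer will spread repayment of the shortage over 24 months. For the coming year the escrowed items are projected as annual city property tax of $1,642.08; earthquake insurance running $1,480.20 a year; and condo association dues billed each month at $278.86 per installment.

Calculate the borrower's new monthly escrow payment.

$556.10

City property tax — $1,642.08 per year
Earthquake insurance — $1,480.20 per year
Condo association dues — $278.86 × 12 = $3,346.32 per year
Yearly total = $6,468.60
Per month = $6,468.60 ÷ 12 = $539.05
Monthly shortage recovery: $409.20 ÷ 24 = $17.05
Adjusted monthly = $539.05 + $17.05 = $556.10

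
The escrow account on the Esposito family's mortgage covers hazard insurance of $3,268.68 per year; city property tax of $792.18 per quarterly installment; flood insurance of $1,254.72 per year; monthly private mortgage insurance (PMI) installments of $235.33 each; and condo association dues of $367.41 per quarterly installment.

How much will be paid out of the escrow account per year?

$11,985.72

Hazard insurance — $3,268.68/yr
City property tax — $792.18 × 4 = $3,168.72/yr
Flood insurance — $1,254.72/yr
Private mortgage insurance (PMI) — $235.33 × 12 = $2,823.96/yr
Condo association dues — $367.41 × 4 = $1,469.64/yr
Total per year = $3,268.68 + $3,168.72 + $1,254.72 + $2,823.96 + $1,469.64 = $11,985.72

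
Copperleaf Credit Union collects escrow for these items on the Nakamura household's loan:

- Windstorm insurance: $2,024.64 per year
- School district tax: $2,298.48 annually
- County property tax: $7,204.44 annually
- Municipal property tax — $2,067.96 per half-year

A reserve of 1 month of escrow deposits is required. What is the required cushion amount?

Windstorm insurance — $2,024.64/yr
School district tax — $2,298.48/yr
County property tax — $7,204.44/yr
Municipal property tax — $2,067.96 × 2 = $4,135.92/yr
Total per year = $2,024.64 + $2,298.48 + $7,204.44 + $4,135.92 = $15,663.48
Monthly escrow = $15,663.48 / 12 = $1,305.29
Required cushion = 1 × $1,305.29 = $1,305.29

$1,305.29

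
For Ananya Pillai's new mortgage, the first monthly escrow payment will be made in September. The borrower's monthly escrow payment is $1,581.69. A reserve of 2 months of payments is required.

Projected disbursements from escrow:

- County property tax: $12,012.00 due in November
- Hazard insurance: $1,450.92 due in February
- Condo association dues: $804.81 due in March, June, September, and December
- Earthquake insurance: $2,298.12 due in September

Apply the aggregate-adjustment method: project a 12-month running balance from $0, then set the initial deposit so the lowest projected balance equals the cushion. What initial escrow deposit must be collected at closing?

Cushion = 2 × $1,581.69 = $3,163.38
Trial balance (start $0, +$1,581.69 each month, − disbursements):
  Sep: +$1,581.69 − $3,102.93 → -$1,521.24
  Oct: +$1,581.69 → $60.45
  Nov: +$1,581.69 − $12,012.00 → -$10,369.86
  Dec: +$1,581.69 − $804.81 → -$9,592.98
  Jan: +$1,581.69 → -$8,011.29
  Feb: +$1,581.69 − $1,450.92 → -$7,880.52
  Mar: +$1,581.69 − $804.81 → -$7,103.64
  Apr: +$1,581.69 → -$5,521.95
  May: +$1,581.69 → -$3,940.26
  Jun: +$1,581.69 − $804.81 → -$3,163.38
  Jul: +$1,581.69 → -$1,581.69
  Aug: +$1,581.69 → $0.00
Lowest trial balance = -$10,369.86 (Nov)
Initial deposit = cushion − low point = $3,163.38 − (-$10,369.86) = $13,533.24

$13,533.24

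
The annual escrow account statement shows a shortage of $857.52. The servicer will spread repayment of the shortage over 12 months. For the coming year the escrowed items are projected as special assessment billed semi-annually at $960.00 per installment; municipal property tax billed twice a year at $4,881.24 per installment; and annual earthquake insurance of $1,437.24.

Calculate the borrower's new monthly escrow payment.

Special assessment: $960.00 × 2 = $1,920.00
Municipal property tax: $4,881.24 × 2 = $9,762.48
Earthquake insurance: $1,437.24
Yearly total = $1,920.00 + $9,762.48 + $1,437.24 = $13,119.72
Base monthly escrow = $13,119.72 ÷ 12 = $1,093.31
Monthly shortage recovery: $857.52 ÷ 12 = $71.46
Adjusted monthly = $1,093.31 + $71.46 = $1,164.77

$1,164.77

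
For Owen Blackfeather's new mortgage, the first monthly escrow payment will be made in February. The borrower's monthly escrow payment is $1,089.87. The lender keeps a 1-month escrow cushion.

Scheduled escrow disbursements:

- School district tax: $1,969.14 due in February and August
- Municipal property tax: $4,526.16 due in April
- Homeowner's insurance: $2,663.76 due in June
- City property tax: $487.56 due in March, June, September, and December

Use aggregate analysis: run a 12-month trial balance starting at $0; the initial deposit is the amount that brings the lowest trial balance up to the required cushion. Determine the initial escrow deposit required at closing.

$5,774.70

Cushion = 1 × $1,089.87 = $1,089.87
Trial balance (start $0, +$1,089.87 each month, − disbursements):
  Feb: +$1,089.87 − $1,969.14 → -$879.27
  Mar: +$1,089.87 − $487.56 → -$276.96
  Apr: +$1,089.87 − $4,526.16 → -$3,713.25
  May: +$1,089.87 → -$2,623.38
  Jun: +$1,089.87 − $3,151.32 → -$4,684.83
  Jul: +$1,089.87 → -$3,594.96
  Aug: +$1,089.87 − $1,969.14 → -$4,474.23
  Sep: +$1,089.87 − $487.56 → -$3,871.92
  Oct: +$1,089.87 → -$2,782.05
  Nov: +$1,089.87 → -$1,692.18
  Dec: +$1,089.87 − $487.56 → -$1,089.87
  Jan: +$1,089.87 → $0.00
Lowest trial balance = -$4,684.83 (Jun)
Initial deposit = cushion − low point = $1,089.87 − (-$4,684.83) = $5,774.70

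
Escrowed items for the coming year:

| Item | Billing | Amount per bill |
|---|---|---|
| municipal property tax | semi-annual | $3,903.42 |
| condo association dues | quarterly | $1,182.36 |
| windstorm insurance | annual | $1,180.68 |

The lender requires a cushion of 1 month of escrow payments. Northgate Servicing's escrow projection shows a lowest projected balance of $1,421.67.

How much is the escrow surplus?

Municipal property tax: $3,903.42 × 2 = $7,806.84/yr
Condo association dues: $1,182.36 × 4 = $4,729.44/yr
Windstorm insurance: $1,180.68/yr
Combined annual = $13,716.96
Per month = $13,716.96 ÷ 12 = $1,143.08
Required cushion = 1 × $1,143.08 = $1,143.08
Surplus = $1,421.67 − $1,143.08 = $278.59

$278.59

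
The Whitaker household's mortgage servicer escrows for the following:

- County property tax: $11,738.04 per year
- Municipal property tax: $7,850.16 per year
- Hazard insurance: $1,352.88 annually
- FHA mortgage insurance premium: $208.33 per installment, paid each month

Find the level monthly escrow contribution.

County property tax: $11,738.04/yr
Municipal property tax: $7,850.16/yr
Hazard insurance: $1,352.88/yr
FHA mortgage insurance premium: $208.33 × 12 = $2,499.96/yr
Total annual escrow = $11,738.04 + $7,850.16 + $1,352.88 + $2,499.96 = $23,441.04
Per month = $23,441.04 / 12 = $1,953.42

$1,953.42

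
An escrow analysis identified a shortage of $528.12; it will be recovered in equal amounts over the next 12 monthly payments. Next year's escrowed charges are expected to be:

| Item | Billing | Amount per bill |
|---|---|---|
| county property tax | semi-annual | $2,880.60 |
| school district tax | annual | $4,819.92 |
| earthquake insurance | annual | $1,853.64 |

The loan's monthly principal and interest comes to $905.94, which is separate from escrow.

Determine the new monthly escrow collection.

County property tax = $2,880.60 × 2 = $5,761.20 annually
School district tax = $4,819.92 annually
Earthquake insurance = $1,853.64 annually
Combined annual = $5,761.20 + $4,819.92 + $1,853.64 = $12,434.76
Monthly = $12,434.76 / 12 = $1,036.23
Monthly shortage recovery: $528.12 / 12 = $44.01
Adjusted monthly = $1,036.23 + $44.01 = $1,080.24

$1,080.24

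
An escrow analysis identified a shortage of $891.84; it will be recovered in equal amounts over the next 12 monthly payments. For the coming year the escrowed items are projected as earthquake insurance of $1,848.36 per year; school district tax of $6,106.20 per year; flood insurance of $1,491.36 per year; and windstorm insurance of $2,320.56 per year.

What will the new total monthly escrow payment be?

$1,054.86

Earthquake insurance = $1,848.36 annually
School district tax = $6,106.20 annually
Flood insurance = $1,491.36 annually
Windstorm insurance = $2,320.56 annually
Total per year = $11,766.48
Base monthly escrow = $11,766.48 / 12 = $980.54
Shortage spread = $891.84 ÷ 12 = $74.32/mo
New monthly escrow = $980.54 + $74.32 = $1,054.86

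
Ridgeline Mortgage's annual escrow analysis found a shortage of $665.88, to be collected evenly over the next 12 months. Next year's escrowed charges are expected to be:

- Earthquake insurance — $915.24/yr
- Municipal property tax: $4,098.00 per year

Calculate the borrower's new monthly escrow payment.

Earthquake insurance = $915.24
Municipal property tax = $4,098.00
Total per year = $915.24 + $4,098.00 = $5,013.24
Monthly escrow = $5,013.24 / 12 = $417.77
Shortage per month = $665.88 ÷ 12 = $55.49
Adjusted monthly = $417.77 + $55.49 = $473.26

$473.26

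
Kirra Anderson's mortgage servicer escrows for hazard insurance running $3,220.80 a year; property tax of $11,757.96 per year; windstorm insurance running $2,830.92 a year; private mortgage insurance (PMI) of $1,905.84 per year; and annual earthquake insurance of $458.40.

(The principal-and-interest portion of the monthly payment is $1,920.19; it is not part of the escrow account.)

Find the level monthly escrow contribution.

Hazard insurance = $3,220.80
Property tax = $11,757.96
Windstorm insurance = $2,830.92
Private mortgage insurance (PMI) = $1,905.84
Earthquake insurance = $458.40
Total annual escrow = $20,173.92
Monthly = $20,173.92 / 12 = $1,681.16

$1,681.16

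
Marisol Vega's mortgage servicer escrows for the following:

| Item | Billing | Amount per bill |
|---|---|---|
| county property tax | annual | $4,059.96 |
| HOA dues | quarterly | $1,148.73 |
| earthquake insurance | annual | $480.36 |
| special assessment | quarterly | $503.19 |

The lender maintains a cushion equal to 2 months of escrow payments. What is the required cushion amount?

County property tax: $4,059.96 per year
HOA dues: $1,148.73 × 4 = $4,594.92 per year
Earthquake insurance: $480.36 per year
Special assessment: $503.19 × 4 = $2,012.76 per year
Annual escrow total = $4,059.96 + $4,594.92 + $480.36 + $2,012.76 = $11,148.00
Per month = $11,148.00 / 12 = $929.00
Reserve = 2 × $929.00 = $1,858.00

$1,858.00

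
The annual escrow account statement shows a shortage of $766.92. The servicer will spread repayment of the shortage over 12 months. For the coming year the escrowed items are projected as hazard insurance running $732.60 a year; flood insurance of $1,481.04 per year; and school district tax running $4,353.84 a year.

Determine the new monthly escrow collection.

$611.20

Hazard insurance: $732.60 per year
Flood insurance: $1,481.04 per year
School district tax: $4,353.84 per year
Annual escrow total = $6,567.48
Monthly escrow = $6,567.48 / 12 = $547.29
Monthly shortage recovery: $766.92 ÷ 12 = $63.91
New monthly escrow = $547.29 + $63.91 = $611.20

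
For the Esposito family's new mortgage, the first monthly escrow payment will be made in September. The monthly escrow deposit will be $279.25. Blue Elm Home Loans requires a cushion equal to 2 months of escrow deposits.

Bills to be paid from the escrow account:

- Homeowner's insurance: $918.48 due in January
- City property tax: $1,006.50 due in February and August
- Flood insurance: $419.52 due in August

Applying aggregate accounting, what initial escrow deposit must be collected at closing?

$807.98

Cushion = 2 × $279.25 = $558.50
Trial balance (start $0, +$279.25 each month, − disbursements):
  Sep: +$279.25 → $279.25
  Oct: +$279.25 → $558.50
  Nov: +$279.25 → $837.75
  Dec: +$279.25 → $1,117.00
  Jan: +$279.25 − $918.48 → $477.77
  Feb: +$279.25 − $1,006.50 → -$249.48
  Mar: +$279.25 → $29.77
  Apr: +$279.25 → $309.02
  May: +$279.25 → $588.27
  Jun: +$279.25 → $867.52
  Jul: +$279.25 → $1,146.77
  Aug: +$279.25 − $1,426.02 → $0.00
Lowest trial balance = -$249.48 (Feb)
Initial deposit = cushion − low point = $558.50 − (-$249.48) = $807.98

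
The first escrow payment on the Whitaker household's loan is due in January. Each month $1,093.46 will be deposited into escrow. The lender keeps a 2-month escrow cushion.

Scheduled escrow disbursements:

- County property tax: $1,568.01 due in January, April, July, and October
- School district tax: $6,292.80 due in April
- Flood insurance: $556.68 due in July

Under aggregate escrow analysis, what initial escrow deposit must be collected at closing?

$7,241.90

Cushion = 2 × $1,093.46 = $2,186.92
Trial balance (start $0, +$1,093.46 each month, − disbursements):
  Jan: +$1,093.46 − $1,568.01 → -$474.55
  Feb: +$1,093.46 → $618.91
  Mar: +$1,093.46 → $1,712.37
  Apr: +$1,093.46 − $7,860.81 → -$5,054.98
  May: +$1,093.46 → -$3,961.52
  Jun: +$1,093.46 → -$2,868.06
  Jul: +$1,093.46 − $2,124.69 → -$3,899.29
  Aug: +$1,093.46 → -$2,805.83
  Sep: +$1,093.46 → -$1,712.37
  Oct: +$1,093.46 − $1,568.01 → -$2,186.92
  Nov: +$1,093.46 → -$1,093.46
  Dec: +$1,093.46 → $0.00
Lowest trial balance = -$5,054.98 (Apr)
Initial deposit = cushion − low point = $2,186.92 − (-$5,054.98) = $7,241.90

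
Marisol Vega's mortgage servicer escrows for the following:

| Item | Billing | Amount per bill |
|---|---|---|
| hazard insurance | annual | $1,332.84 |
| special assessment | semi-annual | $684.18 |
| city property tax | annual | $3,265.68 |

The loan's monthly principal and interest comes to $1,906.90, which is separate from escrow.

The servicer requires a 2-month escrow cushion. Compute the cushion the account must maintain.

$994.48

Hazard insurance = $1,332.84 annually
Special assessment = $684.18 × 2 = $1,368.36 annually
City property tax = $3,265.68 annually
Yearly total = $1,332.84 + $1,368.36 + $3,265.68 = $5,966.88
Per month = $5,966.88 / 12 = $497.24
Required cushion = 2 × $497.24 = $994.48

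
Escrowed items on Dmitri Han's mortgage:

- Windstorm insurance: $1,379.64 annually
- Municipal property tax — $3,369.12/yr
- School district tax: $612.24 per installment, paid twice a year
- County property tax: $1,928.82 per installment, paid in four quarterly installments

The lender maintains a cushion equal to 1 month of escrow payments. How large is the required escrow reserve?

Windstorm insurance — $1,379.64
Municipal property tax — $3,369.12
School district tax — $612.24 × 2 = $1,224.48
County property tax — $1,928.82 × 4 = $7,715.28
Total annual escrow = $1,379.64 + $3,369.12 + $1,224.48 + $7,715.28 = $13,688.52
Base monthly escrow = $13,688.52 / 12 = $1,140.71
Required cushion = 1 × $1,140.71 = $1,140.71

$1,140.71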